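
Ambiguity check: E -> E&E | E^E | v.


'v&v^v' has two parse trees (no precedence encoded between & and ^)
Ambiguous


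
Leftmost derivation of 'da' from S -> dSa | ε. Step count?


Derivation: S => dSa => da
Steps: 2


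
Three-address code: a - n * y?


Break into single-operator statements:
t1 = n * y
t2 = a - t1


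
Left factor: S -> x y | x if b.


Common prefix: 'x'
Factored: S -> x S', S' -> y | if b


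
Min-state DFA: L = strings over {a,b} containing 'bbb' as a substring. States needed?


KMP-style automaton: 3 progress states + 1 absorbing accept = 4
Minimal DFA: 4 states


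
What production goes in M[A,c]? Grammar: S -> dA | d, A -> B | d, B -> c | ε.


For [A, c]: 'c' ∈ FIRST(B)
Entry: A -> B


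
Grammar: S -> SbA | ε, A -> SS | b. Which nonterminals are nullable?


A nonterminal is nullable iff some alternative derives ε (directly, or every symbol in it is nullable)
Nullable: {A, S}


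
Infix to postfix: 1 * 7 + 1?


Left to right (same or higher precedence on left)
Postfix: 1 7 * 1 +


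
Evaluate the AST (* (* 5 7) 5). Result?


Evaluate inner: (* 5 7) = 35
Evaluate root: (* 35 5) = 175
Result: 175


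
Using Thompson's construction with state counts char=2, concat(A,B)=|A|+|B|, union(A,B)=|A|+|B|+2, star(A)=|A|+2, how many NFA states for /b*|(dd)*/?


Syntax tree has 3 char leaf(s), 1 union(s), 2 star(s)
chars contribute 3×2 = 6; each union adds +2; each star adds +2
Total: 6 + 2 + 4 = 12 states


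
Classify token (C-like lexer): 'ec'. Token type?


Pattern: letter/underscore followed by alphanumerics, not a keyword
Type: IDENTIFIER


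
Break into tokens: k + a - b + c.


Scan left to right, longest-match per lexeme
Tokens: ID(k), OP(+), ID(a), OP(-), ID(b), OP(+), ID(c)


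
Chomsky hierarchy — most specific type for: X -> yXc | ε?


Single nonterminal LHS, but y^n c^n is not regular
Classification: Type 2 (Context-Free)


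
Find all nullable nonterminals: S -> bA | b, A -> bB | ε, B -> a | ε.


A nonterminal is nullable iff some alternative derives ε (directly, or every symbol in it is nullable)
Nullable: {A, B}


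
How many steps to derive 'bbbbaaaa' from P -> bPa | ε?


Derivation: P => bPa => bbPaa => bbbPaaa => bbbbPaaaa => bbbbaaaa
Steps: 5


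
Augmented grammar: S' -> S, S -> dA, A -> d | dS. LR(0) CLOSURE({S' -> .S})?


Start: S' -> .S
For each item with dot before a nonterminal B, add B -> .γ for every B-production
Closure: [S' -> .S, S -> .dA]


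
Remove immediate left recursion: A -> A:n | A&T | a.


Left-recursive alternatives: A:n, A&T; non-recursive: a
Introduce A': A -> aA', A' -> :nA' | &TA' | ε


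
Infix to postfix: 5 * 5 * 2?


Left to right (same or higher precedence on left)
Postfix: 5 5 * 2 *


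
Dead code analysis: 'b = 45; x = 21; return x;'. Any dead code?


b is assigned but never read
Dead: 'b = 45'


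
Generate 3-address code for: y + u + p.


Break into single-operator statements:
t1 = y + u
t2 = t1 + p


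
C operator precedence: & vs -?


'-' is additive (level 9); '&' is bitwise AND (level 5)
Higher level binds tighter
'-' has higher precedence than '&'


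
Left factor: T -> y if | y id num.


Common prefix: 'y'
Factored: T -> y T', T' -> if | id num


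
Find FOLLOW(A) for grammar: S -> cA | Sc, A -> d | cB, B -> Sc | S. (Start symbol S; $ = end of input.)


$ ∈ FOLLOW(S). For each A -> αBβ: add FIRST(β)\{ε} to FOLLOW(B); if β nullable, add FOLLOW(A).
FOLLOW(A) = {$, c}


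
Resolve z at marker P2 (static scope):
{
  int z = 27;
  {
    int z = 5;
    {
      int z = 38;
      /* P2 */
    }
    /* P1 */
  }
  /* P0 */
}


z declared in the same block as P2
z = 38


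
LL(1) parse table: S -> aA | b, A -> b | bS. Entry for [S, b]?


For [S, b]: 'b' ∈ FIRST(b)
Entry: S -> b


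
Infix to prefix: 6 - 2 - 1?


left-to-right (same/higher precedence on left): tree is (- (- 6 2) 1)
Prefix: - - 6 2 1


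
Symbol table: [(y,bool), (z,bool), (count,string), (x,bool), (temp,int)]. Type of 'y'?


Lookup 'y' → type bool


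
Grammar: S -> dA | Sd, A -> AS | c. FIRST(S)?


Per alternative of S: FIRST(dA) = {d}; FIRST(Sd) = {d}
FIRST(S) = {d}


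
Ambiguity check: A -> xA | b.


right-linear, alternatives start with distinct terminals 'x' vs 'b': unique leftmost derivation
Unambiguous


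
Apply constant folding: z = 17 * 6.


17 * 6 = 102 at compile time
Optimized: z = 102


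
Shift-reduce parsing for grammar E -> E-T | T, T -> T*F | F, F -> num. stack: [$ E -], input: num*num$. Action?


no handle ('E-' is not any RHS); shift 'num'
Action: shift


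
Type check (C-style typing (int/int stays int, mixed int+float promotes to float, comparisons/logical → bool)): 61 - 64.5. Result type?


Operand types: int - float
Rule: mixed int/float promotes to float; int/int stays int
Result type: float


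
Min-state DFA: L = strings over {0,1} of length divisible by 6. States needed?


Track length mod 6: states 0..5, accept at 0
Minimal DFA: 6 states


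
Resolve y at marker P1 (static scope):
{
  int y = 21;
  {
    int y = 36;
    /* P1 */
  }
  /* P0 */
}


y declared in the same block as P1
y = 36


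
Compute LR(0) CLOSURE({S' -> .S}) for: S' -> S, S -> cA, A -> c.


Start: S' -> .S
For each item with dot before a nonterminal B, add B -> .γ for every B-production
Closure: [S' -> .S, S -> .cA]


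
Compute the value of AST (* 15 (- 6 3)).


Evaluate inner: (- 6 3) = 3
Evaluate root: (* 15 3) = 45
Result: 45


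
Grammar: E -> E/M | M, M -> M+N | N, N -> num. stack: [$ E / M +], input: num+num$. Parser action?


no handle; shift 'num'
Action: shift


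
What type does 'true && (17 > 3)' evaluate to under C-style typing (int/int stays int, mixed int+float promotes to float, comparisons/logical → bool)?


Operand types: bool && bool
Rule: logical operators take bool operands and yield bool
Result type: bool


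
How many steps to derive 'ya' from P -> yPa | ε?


Derivation: P => yPa => ya
Steps: 2


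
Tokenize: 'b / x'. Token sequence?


Scan left to right, longest-match per lexeme
Tokens: ID(b), OP(/), ID(x)


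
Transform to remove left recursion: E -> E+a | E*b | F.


Left-recursive alternatives: E+a, E*b; non-recursive: F
Introduce E': E -> FE', E' -> +aE' | *bE' | ε


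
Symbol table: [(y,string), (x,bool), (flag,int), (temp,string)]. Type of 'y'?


Lookup 'y' → type string


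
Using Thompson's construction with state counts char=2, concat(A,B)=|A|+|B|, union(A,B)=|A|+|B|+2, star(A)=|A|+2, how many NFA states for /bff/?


Syntax tree has 3 char leaf(s), 0 union(s), 0 star(s)
chars contribute 3×2 = 6; each union adds +2; each star adds +2
Total: 6 + 0 + 0 = 6 states


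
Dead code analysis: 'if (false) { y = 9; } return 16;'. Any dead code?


condition is constant false, so the whole block is unreachable
Dead: 'if (false) { y = 9; }'


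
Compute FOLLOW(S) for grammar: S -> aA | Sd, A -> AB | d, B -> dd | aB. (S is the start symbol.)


$ ∈ FOLLOW(S). For each A -> αBβ: add FIRST(β)\{ε} to FOLLOW(B); if β nullable, add FOLLOW(A).
FOLLOW(S) = {$, d}


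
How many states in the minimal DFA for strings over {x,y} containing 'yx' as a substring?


KMP-style automaton: 2 progress states + 1 absorbing accept = 3
Minimal DFA: 3 states


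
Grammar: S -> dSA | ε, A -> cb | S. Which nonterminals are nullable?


A nonterminal is nullable iff some alternative derives ε (directly, or every symbol in it is nullable)
Nullable: {A, S}


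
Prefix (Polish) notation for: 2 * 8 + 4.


left-to-right (same/higher precedence on left): tree is (+ (* 2 8) 4)
Prefix: + * 2 8 4


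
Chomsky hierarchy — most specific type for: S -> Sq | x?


Left-linear: every RHS is a terminal or one nonterminal followed by a terminal
Classification: Type 3 (Regular)


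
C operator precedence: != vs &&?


'!=' is equality (level 6); '&&' is logical AND (level 2)
Higher level binds tighter
'!=' has higher precedence than '&&'


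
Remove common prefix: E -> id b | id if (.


Common prefix: 'id'
Factored: E -> id E', E' -> b | if (


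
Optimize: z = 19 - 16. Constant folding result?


19 - 16 = 3 at compile time
Optimized: z = 3


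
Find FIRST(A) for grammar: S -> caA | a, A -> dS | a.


Per alternative of A: FIRST(dS) = {d}; FIRST(a) = {a}
FIRST(A) = {a, d}


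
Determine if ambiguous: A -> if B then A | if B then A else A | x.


dangling else: 'if B then if B then x else x' parses two ways
Ambiguous


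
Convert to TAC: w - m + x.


Break into single-operator statements:
t1 = w - m
t2 = t1 + x


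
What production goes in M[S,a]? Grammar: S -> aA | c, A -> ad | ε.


For [S, a]: 'a' ∈ FIRST(aA)
Entry: S -> aA


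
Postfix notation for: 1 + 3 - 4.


Left to right (same or higher precedence on left)
Postfix: 1 3 + 4 -


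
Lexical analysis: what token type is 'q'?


Pattern: letter/underscore followed by alphanumerics, not a keyword
Type: IDENTIFIER


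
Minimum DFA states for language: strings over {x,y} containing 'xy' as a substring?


KMP-style automaton: 2 progress states + 1 absorbing accept = 3
Minimal DFA: 3 states


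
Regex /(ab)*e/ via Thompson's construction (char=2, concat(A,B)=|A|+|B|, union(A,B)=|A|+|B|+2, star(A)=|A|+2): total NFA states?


Syntax tree has 3 char leaf(s), 0 union(s), 1 star(s)
chars contribute 3×2 = 6; each union adds +2; each star adds +2
Total: 6 + 0 + 2 = 8 states


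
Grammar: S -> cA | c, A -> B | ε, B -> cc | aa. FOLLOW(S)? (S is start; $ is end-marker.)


$ ∈ FOLLOW(S). For each A -> αBβ: add FIRST(β)\{ε} to FOLLOW(B); if β nullable, add FOLLOW(A).
FOLLOW(S) = {$}


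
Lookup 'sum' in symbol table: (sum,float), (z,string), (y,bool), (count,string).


Lookup 'sum' → type float


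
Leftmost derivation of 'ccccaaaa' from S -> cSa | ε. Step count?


Derivation: S => cSa => ccSaa => cccSaaa => ccccSaaaa => ccccaaaa
Steps: 5


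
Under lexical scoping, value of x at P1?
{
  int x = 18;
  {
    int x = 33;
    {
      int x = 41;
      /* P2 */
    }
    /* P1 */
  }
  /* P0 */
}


x declared in the same block as P1
x = 33


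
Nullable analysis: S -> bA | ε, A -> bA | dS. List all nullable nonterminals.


A nonterminal is nullable iff some alternative derives ε (directly, or every symbol in it is nullable)
Nullable: {S}


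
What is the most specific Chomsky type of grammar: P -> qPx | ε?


Single nonterminal LHS, but q^n x^n is not regular
Classification: Type 2 (Context-Free)


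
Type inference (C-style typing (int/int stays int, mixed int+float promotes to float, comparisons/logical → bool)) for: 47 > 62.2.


Operand types: int > float
Rule: comparison yields bool
Result type: bool


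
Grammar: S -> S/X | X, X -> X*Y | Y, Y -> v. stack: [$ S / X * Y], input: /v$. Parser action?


handle 'X*Y' on top
Action: reduce (X -> X*Y)


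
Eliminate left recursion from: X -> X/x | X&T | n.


Left-recursive alternatives: X/x, X&T; non-recursive: n
Introduce X': X -> nX', X' -> /xX' | &TX' | ε


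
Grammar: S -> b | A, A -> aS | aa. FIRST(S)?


Per alternative of S: FIRST(b) = {b}; FIRST(A) = {a}
FIRST(S) = {a, b}


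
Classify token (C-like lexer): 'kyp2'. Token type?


Pattern: letter/underscore followed by alphanumerics, not a keyword
Type: IDENTIFIER


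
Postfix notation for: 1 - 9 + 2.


Left to right (same or higher precedence on left)
Postfix: 1 9 - 2 +


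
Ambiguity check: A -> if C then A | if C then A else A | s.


dangling else: 'if C then if C then s else s' parses two ways
Ambiguous


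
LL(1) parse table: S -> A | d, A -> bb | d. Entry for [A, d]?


For [A, d]: 'd' ∈ FIRST(d)
Entry: A -> d


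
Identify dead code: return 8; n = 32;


statement follows a return and is unreachable
Dead: 'n = 32'


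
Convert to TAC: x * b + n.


Break into single-operator statements:
t1 = x * b
t2 = t1 + n


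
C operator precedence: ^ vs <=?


'<=' is relational (level 7); '^' is bitwise XOR (level 4)
Higher level binds tighter
'<=' has higher precedence than '^'


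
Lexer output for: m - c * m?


Scan left to right, longest-match per lexeme
Tokens: ID(m), OP(-), ID(c), OP(*), ID(m)


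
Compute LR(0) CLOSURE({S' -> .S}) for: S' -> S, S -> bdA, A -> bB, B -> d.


Start: S' -> .S
For each item with dot before a nonterminal B, add B -> .γ for every B-production
Closure: [S' -> .S, S -> .bdA]


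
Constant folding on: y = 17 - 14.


17 - 14 = 3 at compile time
Optimized: y = 3


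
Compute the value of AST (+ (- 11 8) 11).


Evaluate inner: (- 11 8) = 3
Evaluate root: (+ 3 11) = 14
Result: 14


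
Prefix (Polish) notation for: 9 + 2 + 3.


left-to-right (same/higher precedence on left): tree is (+ (+ 9 2) 3)
Prefix: + + 9 2 3


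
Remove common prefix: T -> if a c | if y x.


Common prefix: 'if'
Factored: T -> if T', T' -> a c | y x


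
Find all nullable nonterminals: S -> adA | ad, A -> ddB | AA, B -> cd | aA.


A nonterminal is nullable iff some alternative derives ε (directly, or every symbol in it is nullable)
Nullable: {}


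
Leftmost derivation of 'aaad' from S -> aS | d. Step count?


Derivation: S => aS => aaS => aaaS => aaad
Steps: 4


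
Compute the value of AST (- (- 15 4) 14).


Evaluate inner: (- 15 4) = 11
Evaluate root: (- 11 14) = -3
Result: -3


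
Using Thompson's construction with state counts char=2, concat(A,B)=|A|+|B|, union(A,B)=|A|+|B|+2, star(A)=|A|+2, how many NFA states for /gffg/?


Syntax tree has 4 char leaf(s), 0 union(s), 0 star(s)
chars contribute 4×2 = 8; each union adds +2; each star adds +2
Total: 8 + 0 + 0 = 8 states


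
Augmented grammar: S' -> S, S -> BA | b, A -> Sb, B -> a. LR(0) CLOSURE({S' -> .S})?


Start: S' -> .S
For each item with dot before a nonterminal B, add B -> .γ for every B-production
Closure: [S' -> .S, S -> .BA, S -> .b, B -> .a]


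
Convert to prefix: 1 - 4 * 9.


'*' binds tighter: tree is (- 1 (* 4 9))
Prefix: - 1 * 4 9


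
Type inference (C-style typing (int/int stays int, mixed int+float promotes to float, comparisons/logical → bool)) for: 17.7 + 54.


Operand types: float + int
Rule: mixed int/float promotes to float; int/int stays int
Result type: float


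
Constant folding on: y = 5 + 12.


5 + 12 = 17 at compile time
Optimized: y = 17


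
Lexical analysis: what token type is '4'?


Pattern: digits only
Type: INTEGER_LITERAL


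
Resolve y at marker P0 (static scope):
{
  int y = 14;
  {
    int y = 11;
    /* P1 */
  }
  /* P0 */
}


y declared in the same block as P0
y = 14


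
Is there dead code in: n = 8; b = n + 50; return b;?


n is read by b's definition; b is returned
No dead code


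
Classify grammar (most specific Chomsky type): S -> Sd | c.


Left-linear: every RHS is a terminal or one nonterminal followed by a terminal
Classification: Type 3 (Regular)


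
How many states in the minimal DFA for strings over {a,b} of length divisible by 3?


Track length mod 3: states 0..2, accept at 0
Minimal DFA: 3 states


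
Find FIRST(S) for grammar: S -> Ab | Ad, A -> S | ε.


Per alternative of S: FIRST(Ab) = {b, d}; FIRST(Ad) = {b, d}
FIRST(S) = {b, d}


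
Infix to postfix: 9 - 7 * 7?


* has higher precedence, evaluate 7*7 first
Postfix: 9 7 7 * -


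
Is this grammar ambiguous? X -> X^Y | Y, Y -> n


precedence layered via separate nonterminal Y: deterministic
Unambiguous


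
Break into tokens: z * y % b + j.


Scan left to right, longest-match per lexeme
Tokens: ID(z), OP(*), ID(y), OP(%), ID(b), OP(+), ID(j)


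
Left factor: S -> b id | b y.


Common prefix: 'b'
Factored: S -> b S', S' -> id | y


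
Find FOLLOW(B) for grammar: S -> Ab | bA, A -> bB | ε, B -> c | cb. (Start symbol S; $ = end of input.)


$ ∈ FOLLOW(S). For each A -> αBβ: add FIRST(β)\{ε} to FOLLOW(B); if β nullable, add FOLLOW(A).
FOLLOW(B) = {$, b}


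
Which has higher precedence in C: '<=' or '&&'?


'<=' is relational (level 7); '&&' is logical AND (level 2)
Higher level binds tighter
'<=' has higher precedence than '&&'


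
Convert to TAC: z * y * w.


Break into single-operator statements:
t1 = z * y
t2 = t1 * w


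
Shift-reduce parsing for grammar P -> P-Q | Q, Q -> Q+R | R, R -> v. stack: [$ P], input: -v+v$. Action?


shift '-' to continue P -> P-Q
Action: shift


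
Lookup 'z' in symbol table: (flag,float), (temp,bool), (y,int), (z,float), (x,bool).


Lookup 'z' → type float


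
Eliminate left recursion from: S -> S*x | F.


Left-recursive alternatives: S*x; non-recursive: F
Introduce S': S -> FS', S' -> *xS' | ε


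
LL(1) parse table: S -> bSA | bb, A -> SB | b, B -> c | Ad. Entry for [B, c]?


For [B, c]: 'c' ∈ FIRST(c)
Entry: B -> c


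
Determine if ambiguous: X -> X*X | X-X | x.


'x*x-x' has two parse trees (no precedence encoded between * and -)
Ambiguous


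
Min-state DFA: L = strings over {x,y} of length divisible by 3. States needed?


Track length mod 3: states 0..2, accept at 0
Minimal DFA: 3 states


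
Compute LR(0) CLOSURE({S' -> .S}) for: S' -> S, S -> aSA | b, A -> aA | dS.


Start: S' -> .S
For each item with dot before a nonterminal B, add B -> .γ for every B-production
Closure: [S' -> .S, S -> .aSA, S -> .b]


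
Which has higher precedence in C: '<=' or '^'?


'<=' is relational (level 7); '^' is bitwise XOR (level 4)
Higher level binds tighter
'<=' has higher precedence than '^'


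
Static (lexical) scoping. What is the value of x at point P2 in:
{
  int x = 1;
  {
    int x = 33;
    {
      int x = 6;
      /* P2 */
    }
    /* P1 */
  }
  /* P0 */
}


x declared in the same block as P2
x = 6


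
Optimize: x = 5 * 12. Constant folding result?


5 * 12 = 60 at compile time
Optimized: x = 60


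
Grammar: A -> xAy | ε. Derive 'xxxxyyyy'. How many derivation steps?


Derivation: A => xAy => xxAyy => xxxAyyy => xxxxAyyyy => xxxxyyyy
Steps: 5


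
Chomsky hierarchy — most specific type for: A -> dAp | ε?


Single nonterminal LHS, but d^n p^n is not regular
Classification: Type 2 (Context-Free)


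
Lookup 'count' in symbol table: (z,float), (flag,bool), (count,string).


Lookup 'count' → type string


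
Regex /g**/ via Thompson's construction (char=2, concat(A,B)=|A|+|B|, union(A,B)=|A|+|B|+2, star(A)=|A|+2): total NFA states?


Syntax tree has 1 char leaf(s), 0 union(s), 2 star(s)
chars contribute 1×2 = 2; each union adds +2; each star adds +2
Total: 2 + 0 + 4 = 6 states


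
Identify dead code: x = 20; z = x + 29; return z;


x is read by z's definition; z is returned
No dead code


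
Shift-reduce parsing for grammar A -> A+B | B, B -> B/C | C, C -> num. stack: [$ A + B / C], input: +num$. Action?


handle 'B/C' on top
Action: reduce (B -> B/C)


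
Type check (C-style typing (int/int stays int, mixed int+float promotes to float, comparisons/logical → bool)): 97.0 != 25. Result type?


Operand types: float != int
Rule: comparison yields bool
Result type: bool


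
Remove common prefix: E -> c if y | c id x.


Common prefix: 'c'
Factored: E -> c E', E' -> if y | id x


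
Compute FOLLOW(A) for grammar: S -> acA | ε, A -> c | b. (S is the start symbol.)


$ ∈ FOLLOW(S). For each A -> αBβ: add FIRST(β)\{ε} to FOLLOW(B); if β nullable, add FOLLOW(A).
FOLLOW(A) = {$}


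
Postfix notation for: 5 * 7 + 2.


Left to right (same or higher precedence on left)
Postfix: 5 7 * 2 +


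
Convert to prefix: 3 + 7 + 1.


left-to-right (same/higher precedence on left): tree is (+ (+ 3 7) 1)
Prefix: + + 3 7 1


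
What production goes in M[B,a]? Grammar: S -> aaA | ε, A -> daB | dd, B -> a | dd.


For [B, a]: 'a' ∈ FIRST(a)
Entry: B -> a


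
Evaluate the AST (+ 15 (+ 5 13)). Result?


Evaluate inner: (+ 5 13) = 18
Evaluate root: (+ 15 18) = 33
Result: 33


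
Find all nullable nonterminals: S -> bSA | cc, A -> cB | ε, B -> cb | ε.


A nonterminal is nullable iff some alternative derives ε (directly, or every symbol in it is nullable)
Nullable: {A, B}


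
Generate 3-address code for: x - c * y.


Break into single-operator statements:
t1 = c * y
t2 = x - t1


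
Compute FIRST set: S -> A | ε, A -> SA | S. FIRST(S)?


Per alternative of S: FIRST(A) = {ε}; FIRST(ε) = {ε}
FIRST(S) = {ε}


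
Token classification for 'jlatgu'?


Pattern: letter/underscore followed by alphanumerics, not a keyword
Type: IDENTIFIER


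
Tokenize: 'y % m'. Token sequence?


Scan left to right, longest-match per lexeme
Tokens: ID(y), OP(%), ID(m)


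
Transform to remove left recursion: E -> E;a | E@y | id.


Left-recursive alternatives: E;a, E@y; non-recursive: id
Introduce E': E -> idE', E' -> ;aE' | @yE' | ε


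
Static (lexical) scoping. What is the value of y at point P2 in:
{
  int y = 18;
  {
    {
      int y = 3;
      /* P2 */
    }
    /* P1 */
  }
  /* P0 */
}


y declared in the same block as P2
y = 3


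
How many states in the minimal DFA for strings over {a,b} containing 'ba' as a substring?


KMP-style automaton: 2 progress states + 1 absorbing accept = 3
Minimal DFA: 3 states


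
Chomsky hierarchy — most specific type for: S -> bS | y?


Right-linear: every RHS is a terminal or a terminal followed by one nonterminal
Classification: Type 3 (Regular)


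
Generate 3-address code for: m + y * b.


Break into single-operator statements:
t1 = y * b
t2 = m + t1


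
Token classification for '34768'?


Pattern: digits only
Type: INTEGER_LITERAL


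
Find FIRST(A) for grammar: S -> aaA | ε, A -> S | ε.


Per alternative of A: FIRST(S) = {a, ε}; FIRST(ε) = {ε}
FIRST(A) = {a, ε}


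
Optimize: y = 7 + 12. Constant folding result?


7 + 12 = 19 at compile time
Optimized: y = 19


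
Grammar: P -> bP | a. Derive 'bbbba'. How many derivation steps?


Derivation: P => bP => bbP => bbbP => bbbbP => bbbba
Steps: 5


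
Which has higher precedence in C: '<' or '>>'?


'>>' is shift (level 8); '<' is relational (level 7)
Higher level binds tighter
'>>' has higher precedence than '<'


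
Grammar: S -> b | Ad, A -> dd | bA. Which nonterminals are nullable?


A nonterminal is nullable iff some alternative derives ε (directly, or every symbol in it is nullable)
Nullable: {}


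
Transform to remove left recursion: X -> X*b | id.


Left-recursive alternatives: X*b; non-recursive: id
Introduce X': X -> idX', X' -> *bX' | ε


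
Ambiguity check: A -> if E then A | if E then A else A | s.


dangling else: 'if E then if E then s else s' parses two ways
Ambiguous


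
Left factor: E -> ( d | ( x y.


Common prefix: '('
Factored: E -> ( E', E' -> d | x y


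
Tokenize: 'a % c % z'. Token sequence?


Scan left to right, longest-match per lexeme
Tokens: ID(a), OP(%), ID(c), OP(%), ID(z)


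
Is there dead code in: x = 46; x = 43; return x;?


first assignment to x is overwritten before any read
Dead: 'x = 46'


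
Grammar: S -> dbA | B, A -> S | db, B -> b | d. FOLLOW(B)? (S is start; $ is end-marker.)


$ ∈ FOLLOW(S). For each A -> αBβ: add FIRST(β)\{ε} to FOLLOW(B); if β nullable, add FOLLOW(A).
FOLLOW(B) = {$}


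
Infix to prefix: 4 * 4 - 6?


left-to-right (same/higher precedence on left): tree is (- (* 4 4) 6)
Prefix: - * 4 4 6


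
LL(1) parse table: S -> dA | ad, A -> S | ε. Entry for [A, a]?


For [A, a]: 'a' ∈ FIRST(S)
Entry: A -> S


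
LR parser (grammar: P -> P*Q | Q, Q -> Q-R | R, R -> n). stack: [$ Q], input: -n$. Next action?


shift '-' to continue Q -> Q-R
Action: shift


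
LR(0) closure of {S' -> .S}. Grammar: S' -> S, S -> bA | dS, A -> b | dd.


Start: S' -> .S
For each item with dot before a nonterminal B, add B -> .γ for every B-production
Closure: [S' -> .S, S -> .bA, S -> .dS]


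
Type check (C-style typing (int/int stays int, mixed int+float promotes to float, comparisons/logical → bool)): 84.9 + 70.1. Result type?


Operand types: float + float
Rule: mixed int/float promotes to float; int/int stays int
Result type: float


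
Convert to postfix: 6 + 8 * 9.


* has higher precedence, evaluate 8*9 first
Postfix: 6 8 9 * +


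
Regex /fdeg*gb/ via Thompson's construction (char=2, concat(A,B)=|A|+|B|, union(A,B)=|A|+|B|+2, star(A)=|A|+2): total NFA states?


Syntax tree has 6 char leaf(s), 0 union(s), 1 star(s)
chars contribute 6×2 = 12; each union adds +2; each star adds +2
Total: 12 + 0 + 2 = 14 states


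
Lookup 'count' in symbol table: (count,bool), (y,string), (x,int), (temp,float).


Lookup 'count' → type bool


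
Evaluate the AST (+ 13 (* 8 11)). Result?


Evaluate inner: (* 8 11) = 88
Evaluate root: (+ 13 88) = 101
Result: 101


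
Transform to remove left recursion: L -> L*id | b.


Left-recursive alternatives: L*id; non-recursive: b
Introduce L': L -> bL', L' -> *idL' | ε


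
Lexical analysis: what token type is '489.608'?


Pattern: digits with a decimal point
Type: FLOAT_LITERAL


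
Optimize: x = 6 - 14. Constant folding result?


6 - 14 = -8 at compile time
Optimized: x = -8


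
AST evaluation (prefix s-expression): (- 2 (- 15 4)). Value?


Evaluate inner: (- 15 4) = 11
Evaluate root: (- 2 11) = -9
Result: -9


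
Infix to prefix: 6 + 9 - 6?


left-to-right (same/higher precedence on left): tree is (- (+ 6 9) 6)
Prefix: - + 6 9 6


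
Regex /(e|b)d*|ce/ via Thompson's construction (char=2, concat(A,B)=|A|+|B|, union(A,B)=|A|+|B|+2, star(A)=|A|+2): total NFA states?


Syntax tree has 5 char leaf(s), 2 union(s), 1 star(s)
chars contribute 5×2 = 10; each union adds +2; each star adds +2
Total: 10 + 4 + 2 = 16 states


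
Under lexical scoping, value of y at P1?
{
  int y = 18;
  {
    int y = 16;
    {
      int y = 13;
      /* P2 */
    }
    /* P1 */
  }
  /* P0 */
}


y declared in the same block as P1
y = 16


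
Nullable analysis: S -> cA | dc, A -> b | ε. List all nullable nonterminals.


A nonterminal is nullable iff some alternative derives ε (directly, or every symbol in it is nullable)
Nullable: {A}


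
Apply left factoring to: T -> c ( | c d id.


Common prefix: 'c'
Factored: T -> c T', T' -> ( | d id


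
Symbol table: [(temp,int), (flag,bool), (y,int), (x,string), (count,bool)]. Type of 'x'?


Lookup 'x' → type string


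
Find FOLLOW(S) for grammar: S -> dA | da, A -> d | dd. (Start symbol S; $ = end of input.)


$ ∈ FOLLOW(S). For each A -> αBβ: add FIRST(β)\{ε} to FOLLOW(B); if β nullable, add FOLLOW(A).
FOLLOW(S) = {$}


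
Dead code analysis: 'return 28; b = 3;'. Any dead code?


statement follows a return and is unreachable
Dead: 'b = 3'


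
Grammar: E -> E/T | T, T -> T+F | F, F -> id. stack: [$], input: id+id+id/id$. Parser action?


no handle on stack; shift 'id'
Action: shift


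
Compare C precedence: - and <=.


'-' is additive (level 9); '<=' is relational (level 7)
Higher level binds tighter
'-' has higher precedence than '<='


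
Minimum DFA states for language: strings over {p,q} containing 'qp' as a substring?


KMP-style automaton: 2 progress states + 1 absorbing accept = 3
Minimal DFA: 3 states


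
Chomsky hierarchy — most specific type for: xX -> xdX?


LHS has context (more than one symbol) and |LHS| ≤ |RHS|
Classification: Type 1 (Context-Sensitive)


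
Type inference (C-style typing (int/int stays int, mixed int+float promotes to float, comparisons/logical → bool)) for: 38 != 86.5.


Operand types: int != float
Rule: comparison yields bool
Result type: bool


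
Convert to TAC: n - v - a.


Break into single-operator statements:
t1 = n - v
t2 = t1 - a


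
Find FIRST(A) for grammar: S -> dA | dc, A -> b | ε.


Per alternative of A: FIRST(b) = {b}; FIRST(ε) = {ε}
FIRST(A) = {b, ε}


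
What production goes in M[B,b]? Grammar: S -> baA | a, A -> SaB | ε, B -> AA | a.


For [B, b]: 'b' ∈ FIRST(AA)
Entry: B -> AA


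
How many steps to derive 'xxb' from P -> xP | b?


Derivation: P => xP => xxP => xxb
Steps: 3


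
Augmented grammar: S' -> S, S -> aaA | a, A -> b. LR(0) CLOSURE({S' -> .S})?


Start: S' -> .S
For each item with dot before a nonterminal B, add B -> .γ for every B-production
Closure: [S' -> .S, S -> .aaA, S -> .a]


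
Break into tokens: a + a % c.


Scan left to right, longest-match per lexeme
Tokens: ID(a), OP(+), ID(a), OP(%), ID(c)


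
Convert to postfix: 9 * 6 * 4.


Left to right (same or higher precedence on left)
Postfix: 9 6 * 4 *


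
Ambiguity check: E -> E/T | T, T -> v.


precedence layered via separate nonterminal T: deterministic
Unambiguous


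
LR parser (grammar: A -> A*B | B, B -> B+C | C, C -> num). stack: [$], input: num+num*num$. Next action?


no handle on stack; shift 'num'
Action: shift


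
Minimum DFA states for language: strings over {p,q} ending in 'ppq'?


Track the longest suffix of input matching a prefix of 'ppq': 4 classes (prefixes of length 0..3)
Minimal DFA: 4 states


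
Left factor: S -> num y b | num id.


Common prefix: 'num'
Factored: S -> num S', S' -> y b | id


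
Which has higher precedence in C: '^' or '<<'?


'<<' is shift (level 8); '^' is bitwise XOR (level 4)
Higher level binds tighter
'<<' has higher precedence than '^'


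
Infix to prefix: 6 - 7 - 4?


left-to-right (same/higher precedence on left): tree is (- (- 6 7) 4)
Prefix: - - 6 7 4


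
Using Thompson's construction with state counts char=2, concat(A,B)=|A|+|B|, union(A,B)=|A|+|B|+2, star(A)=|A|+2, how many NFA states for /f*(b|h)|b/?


Syntax tree has 4 char leaf(s), 2 union(s), 1 star(s)
chars contribute 4×2 = 8; each union adds +2; each star adds +2
Total: 8 + 4 + 2 = 14 states


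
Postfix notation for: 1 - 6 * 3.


* has higher precedence, evaluate 6*3 first
Postfix: 1 6 3 * -


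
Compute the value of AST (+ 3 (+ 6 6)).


Evaluate inner: (+ 6 6) = 12
Evaluate root: (+ 3 12) = 15
Result: 15


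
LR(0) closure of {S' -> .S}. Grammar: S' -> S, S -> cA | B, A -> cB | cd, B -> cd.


Start: S' -> .S
For each item with dot before a nonterminal B, add B -> .γ for every B-production
Closure: [S' -> .S, S -> .cA, S -> .B, B -> .cd]


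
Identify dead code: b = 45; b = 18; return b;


first assignment to b is overwritten before any read
Dead: 'b = 45'


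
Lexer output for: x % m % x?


Scan left to right, longest-match per lexeme
Tokens: ID(x), OP(%), ID(m), OP(%), ID(x)


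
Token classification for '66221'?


Pattern: digits only
Type: INTEGER_LITERAL


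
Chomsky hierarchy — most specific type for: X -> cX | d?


Right-linear: every RHS is a terminal or a terminal followed by one nonterminal
Classification: Type 3 (Regular)


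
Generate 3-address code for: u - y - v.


Break into single-operator statements:
t1 = u - y
t2 = t1 - v


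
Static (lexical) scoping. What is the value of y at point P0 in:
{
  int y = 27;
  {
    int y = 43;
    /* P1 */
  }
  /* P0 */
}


y declared in the same block as P0
y = 27


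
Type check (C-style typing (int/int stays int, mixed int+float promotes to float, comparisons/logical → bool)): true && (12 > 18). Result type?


Operand types: bool && bool
Rule: logical operators take bool operands and yield bool
Result type: bool


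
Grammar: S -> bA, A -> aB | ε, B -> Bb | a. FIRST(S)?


Per alternative of S: FIRST(bA) = {b}
FIRST(S) = {b}


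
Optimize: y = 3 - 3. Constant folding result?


3 - 3 = 0 at compile time
Optimized: y = 0


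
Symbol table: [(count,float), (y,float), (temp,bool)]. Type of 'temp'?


Lookup 'temp' → type bool


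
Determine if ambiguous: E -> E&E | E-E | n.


'n&n-n' has two parse trees (no precedence encoded between & and -)
Ambiguous


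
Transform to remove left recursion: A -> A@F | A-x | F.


Left-recursive alternatives: A@F, A-x; non-recursive: F
Introduce A': A -> FA', A' -> @FA' | -xA' | ε


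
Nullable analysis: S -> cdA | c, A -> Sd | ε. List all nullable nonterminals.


A nonterminal is nullable iff some alternative derives ε (directly, or every symbol in it is nullable)
Nullable: {A}


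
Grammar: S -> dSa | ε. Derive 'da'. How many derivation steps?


Derivation: S => dSa => da
Steps: 2


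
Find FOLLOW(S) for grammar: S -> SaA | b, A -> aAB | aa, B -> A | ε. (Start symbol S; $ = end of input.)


$ ∈ FOLLOW(S). For each A -> αBβ: add FIRST(β)\{ε} to FOLLOW(B); if β nullable, add FOLLOW(A).
FOLLOW(S) = {$, a}


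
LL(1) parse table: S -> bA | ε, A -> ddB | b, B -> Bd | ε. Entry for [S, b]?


For [S, b]: 'b' ∈ FIRST(bA)
Entry: S -> bA


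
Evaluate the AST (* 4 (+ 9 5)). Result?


Evaluate inner: (+ 9 5) = 14
Evaluate root: (* 4 14) = 56
Result: 56


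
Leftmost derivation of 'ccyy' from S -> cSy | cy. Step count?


Derivation: S => cSy => ccyy
Steps: 2


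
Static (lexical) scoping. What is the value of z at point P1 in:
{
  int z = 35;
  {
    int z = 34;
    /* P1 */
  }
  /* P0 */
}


z declared in the same block as P1
z = 34


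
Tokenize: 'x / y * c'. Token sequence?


Scan left to right, longest-match per lexeme
Tokens: ID(x), OP(/), ID(y), OP(*), ID(c)


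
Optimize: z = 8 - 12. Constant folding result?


8 - 12 = -4 at compile time
Optimized: z = -4


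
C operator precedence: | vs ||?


'|' is bitwise OR (level 3); '||' is logical OR (level 1)
Higher level binds tighter
'|' has higher precedence than '||'


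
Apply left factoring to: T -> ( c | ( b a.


Common prefix: '('
Factored: T -> ( T', T' -> c | b a


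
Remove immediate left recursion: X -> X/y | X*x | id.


Left-recursive alternatives: X/y, X*x; non-recursive: id
Introduce X': X -> idX', X' -> /yX' | *xX' | ε


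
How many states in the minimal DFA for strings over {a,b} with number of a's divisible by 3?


Track (count of a) mod 3: states 0..2, accept at 0
Minimal DFA: 3 states


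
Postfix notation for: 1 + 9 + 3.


Left to right (same or higher precedence on left)
Postfix: 1 9 + 3 +


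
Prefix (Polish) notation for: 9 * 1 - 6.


left-to-right (same/higher precedence on left): tree is (- (* 9 1) 6)
Prefix: - * 9 1 6


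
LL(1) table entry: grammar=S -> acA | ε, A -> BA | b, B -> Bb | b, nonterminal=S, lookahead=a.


For [S, a]: 'a' ∈ FIRST(acA)
Entry: S -> acA


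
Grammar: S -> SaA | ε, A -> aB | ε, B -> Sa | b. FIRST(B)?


Per alternative of B: FIRST(Sa) = {a}; FIRST(b) = {b}
FIRST(B) = {a, b}


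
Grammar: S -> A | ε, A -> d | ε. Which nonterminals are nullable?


A nonterminal is nullable iff some alternative derives ε (directly, or every symbol in it is nullable)
Nullable: {A, S}


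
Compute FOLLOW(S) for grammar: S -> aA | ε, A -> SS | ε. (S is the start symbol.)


$ ∈ FOLLOW(S). For each A -> αBβ: add FIRST(β)\{ε} to FOLLOW(B); if β nullable, add FOLLOW(A).
FOLLOW(S) = {$, a}


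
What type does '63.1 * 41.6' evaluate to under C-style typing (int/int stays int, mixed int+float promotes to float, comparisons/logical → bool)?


Operand types: float * float
Rule: mixed int/float promotes to float; int/int stays int
Result type: float


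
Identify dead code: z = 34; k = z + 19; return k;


z is read by k's definition; k is returned
No dead code


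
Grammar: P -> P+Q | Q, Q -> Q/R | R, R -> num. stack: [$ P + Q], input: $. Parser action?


handle 'P+Q' on top; lookahead ∈ FOLLOW(P) = {+, $}
Action: reduce (P -> P+Q)


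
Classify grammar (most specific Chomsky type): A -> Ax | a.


Left-linear: every RHS is a terminal or one nonterminal followed by a terminal
Classification: Type 3 (Regular)


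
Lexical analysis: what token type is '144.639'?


Pattern: digits with a decimal point
Type: FLOAT_LITERAL


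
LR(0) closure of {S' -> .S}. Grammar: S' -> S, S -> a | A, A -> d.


Start: S' -> .S
For each item with dot before a nonterminal B, add B -> .γ for every B-production
Closure: [S' -> .S, S -> .a, S -> .A, A -> .d]


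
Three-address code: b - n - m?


Break into single-operator statements:
t1 = b - n
t2 = t1 - m


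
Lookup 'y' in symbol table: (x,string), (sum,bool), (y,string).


Lookup 'y' → type string


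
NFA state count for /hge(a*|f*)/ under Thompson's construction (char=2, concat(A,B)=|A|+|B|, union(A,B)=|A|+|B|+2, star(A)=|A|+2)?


Syntax tree has 5 char leaf(s), 1 union(s), 2 star(s)
chars contribute 5×2 = 10; each union adds +2; each star adds +2
Total: 10 + 2 + 4 = 16 states


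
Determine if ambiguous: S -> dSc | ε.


balanced d^n…c^n: each string has a unique parse
Unambiguous


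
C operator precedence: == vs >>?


'>>' is shift (level 8); '==' is equality (level 6)
Higher level binds tighter
'>>' has higher precedence than '=='


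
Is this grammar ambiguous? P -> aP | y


right-linear, alternatives start with distinct terminals 'a' vs 'y': unique leftmost derivation
Unambiguous


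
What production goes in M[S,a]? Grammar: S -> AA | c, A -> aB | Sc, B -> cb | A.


For [S, a]: 'a' ∈ FIRST(AA)
Entry: S -> AA


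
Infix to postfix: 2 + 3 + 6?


Left to right (same or higher precedence on left)
Postfix: 2 3 + 6 +


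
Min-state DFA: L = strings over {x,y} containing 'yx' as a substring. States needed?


KMP-style automaton: 2 progress states + 1 absorbing accept = 3
Minimal DFA: 3 states


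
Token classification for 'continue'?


Pattern: reserved word
Type: KEYWORD


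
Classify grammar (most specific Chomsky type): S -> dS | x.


Right-linear: every RHS is a terminal or a terminal followed by one nonterminal
Classification: Type 3 (Regular)


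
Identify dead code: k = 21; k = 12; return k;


first assignment to k is overwritten before any read
Dead: 'k = 21'


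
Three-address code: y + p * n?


Break into single-operator statements:
t1 = p * n
t2 = y + t1


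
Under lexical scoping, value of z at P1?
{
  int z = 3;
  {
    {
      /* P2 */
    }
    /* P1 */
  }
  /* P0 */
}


P1's block does not declare z; resolves to the enclosing declaration at depth 0
z = 3


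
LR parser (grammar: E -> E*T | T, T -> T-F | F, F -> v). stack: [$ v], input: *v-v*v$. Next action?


'v' on top is the handle for F -> v
Action: reduce (F -> v)


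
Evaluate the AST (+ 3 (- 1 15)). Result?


Evaluate inner: (- 1 15) = -14
Evaluate root: (+ 3 -14) = -11
Result: -11


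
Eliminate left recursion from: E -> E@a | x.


Left-recursive alternatives: E@a; non-recursive: x
Introduce E': E -> xE', E' -> @aE' | ε


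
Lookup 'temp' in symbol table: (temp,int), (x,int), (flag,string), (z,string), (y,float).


Lookup 'temp' → type int


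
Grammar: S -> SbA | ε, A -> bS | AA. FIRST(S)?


Per alternative of S: FIRST(SbA) = {b}; FIRST(ε) = {ε}
FIRST(S) = {b, ε}


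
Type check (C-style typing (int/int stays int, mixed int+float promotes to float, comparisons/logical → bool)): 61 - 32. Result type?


Operand types: int - int
Rule: mixed int/float promotes to float; int/int stays int
Result type: int
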